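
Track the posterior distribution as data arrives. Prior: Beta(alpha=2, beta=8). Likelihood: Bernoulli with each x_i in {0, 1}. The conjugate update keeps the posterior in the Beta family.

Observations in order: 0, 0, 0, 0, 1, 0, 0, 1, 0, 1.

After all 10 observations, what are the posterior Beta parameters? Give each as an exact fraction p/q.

obs 1: x=0 → posterior Beta(2, 9)
obs 2: x=0 → posterior Beta(2, 10)
obs 3: x=0 → posterior Beta(2, 11)
obs 4: x=0 → posterior Beta(2, 12)
obs 5: x=1 → posterior Beta(3, 12)
obs 6: x=0 → posterior Beta(3, 13)
obs 7: x=0 → posterior Beta(3, 14)
obs 8: x=1 → posterior Beta(4, 14)
obs 9: x=0 → posterior Beta(4, 15)
obs 10: x=1 → posterior Beta(5, 15)

alpha=5, beta=15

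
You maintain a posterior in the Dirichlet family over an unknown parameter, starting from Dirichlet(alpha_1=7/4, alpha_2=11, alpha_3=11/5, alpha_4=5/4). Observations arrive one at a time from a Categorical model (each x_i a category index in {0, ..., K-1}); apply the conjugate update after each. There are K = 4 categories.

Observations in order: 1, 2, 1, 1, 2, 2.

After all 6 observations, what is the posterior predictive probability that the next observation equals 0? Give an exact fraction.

35/444

obs 1: x=1 → posterior Dirichlet(7/4, 12, 11/5, 5/4)
obs 2: x=2 → posterior Dirichlet(7/4, 12, 16/5, 5/4)
obs 3: x=1 → posterior Dirichlet(7/4, 13, 16/5, 5/4)
obs 4: x=1 → posterior Dirichlet(7/4, 14, 16/5, 5/4)
obs 5: x=2 → posterior Dirichlet(7/4, 14, 21/5, 5/4)
obs 6: x=2 → posterior Dirichlet(7/4, 14, 26/5, 5/4)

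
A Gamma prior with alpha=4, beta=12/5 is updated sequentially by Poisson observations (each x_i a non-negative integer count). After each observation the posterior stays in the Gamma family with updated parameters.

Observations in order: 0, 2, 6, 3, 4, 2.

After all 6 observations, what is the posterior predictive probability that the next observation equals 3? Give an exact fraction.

2712462061616909528692417193467183104000/13500460747057082764996435506735298654081

obs 1: x=0 → posterior Gamma(4, 17/5)
obs 2: x=2 → posterior Gamma(6, 22/5)
obs 3: x=6 → posterior Gamma(12, 27/5)
obs 4: x=3 → posterior Gamma(15, 32/5)
obs 5: x=4 → posterior Gamma(19, 37/5)
obs 6: x=2 → posterior Gamma(21, 42/5)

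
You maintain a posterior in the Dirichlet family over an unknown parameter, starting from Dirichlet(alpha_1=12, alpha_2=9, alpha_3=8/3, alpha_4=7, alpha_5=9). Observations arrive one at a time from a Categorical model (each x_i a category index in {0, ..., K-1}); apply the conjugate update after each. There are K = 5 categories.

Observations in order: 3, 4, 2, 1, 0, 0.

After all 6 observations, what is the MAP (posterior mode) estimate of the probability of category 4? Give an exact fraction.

27/122

obs 1: x=3 → posterior Dirichlet(12, 9, 8/3, 8, 9)
obs 2: x=4 → posterior Dirichlet(12, 9, 8/3, 8, 10)
obs 3: x=2 → posterior Dirichlet(12, 9, 11/3, 8, 10)
obs 4: x=1 → posterior Dirichlet(12, 10, 11/3, 8, 10)
obs 5: x=0 → posterior Dirichlet(13, 10, 11/3, 8, 10)
obs 6: x=0 → posterior Dirichlet(14, 10, 11/3, 8, 10)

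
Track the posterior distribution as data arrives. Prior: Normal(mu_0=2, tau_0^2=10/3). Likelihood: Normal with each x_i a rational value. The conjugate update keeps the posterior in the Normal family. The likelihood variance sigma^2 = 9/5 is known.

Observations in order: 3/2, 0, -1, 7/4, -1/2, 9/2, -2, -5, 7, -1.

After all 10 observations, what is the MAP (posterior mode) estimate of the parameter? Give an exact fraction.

obs 1: x=3/2 → posterior Normal(129/77, 90/77)
obs 2: x=0 → posterior Normal(129/127, 90/127)
obs 3: x=-1 → posterior Normal(79/177, 30/59)
obs 4: x=7/4 → posterior Normal(333/454, 90/227)
obs 5: x=-1/2 → posterior Normal(283/554, 90/277)
obs 6: x=9/2 → posterior Normal(733/654, 30/109)
obs 7: x=-2 → posterior Normal(41/58, 90/377)
obs 8: x=-5 → posterior Normal(33/854, 90/427)
obs 9: x=7 → posterior Normal(733/954, 10/53)
obs 10: x=-1 → posterior Normal(633/1054, 90/527)

633/1054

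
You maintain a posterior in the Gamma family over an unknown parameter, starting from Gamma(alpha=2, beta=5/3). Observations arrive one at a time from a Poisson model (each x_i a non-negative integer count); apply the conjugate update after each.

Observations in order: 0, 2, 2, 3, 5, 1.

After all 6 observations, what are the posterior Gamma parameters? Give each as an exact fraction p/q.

alpha=15, beta=23/3

obs 1: x=0 → posterior Gamma(2, 8/3)
obs 2: x=2 → posterior Gamma(4, 11/3)
obs 3: x=2 → posterior Gamma(6, 14/3)
obs 4: x=3 → posterior Gamma(9, 17/3)
obs 5: x=5 → posterior Gamma(14, 20/3)
obs 6: x=1 → posterior Gamma(15, 23/3)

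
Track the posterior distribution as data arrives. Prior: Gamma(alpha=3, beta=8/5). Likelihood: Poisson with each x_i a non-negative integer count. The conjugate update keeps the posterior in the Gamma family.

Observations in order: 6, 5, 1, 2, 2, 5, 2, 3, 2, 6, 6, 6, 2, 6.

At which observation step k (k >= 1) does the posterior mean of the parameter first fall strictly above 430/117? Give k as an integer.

obs 1: x=6 → posterior Gamma(9, 13/5)
obs 2: x=5 → posterior Gamma(14, 18/5)
obs 3: x=1 → posterior Gamma(15, 23/5)
obs 4: x=2 → posterior Gamma(17, 28/5)
obs 5: x=2 → posterior Gamma(19, 33/5)
obs 6: x=5 → posterior Gamma(24, 38/5)
obs 7: x=2 → posterior Gamma(26, 43/5)
obs 8: x=3 → posterior Gamma(29, 48/5)
obs 9: x=2 → posterior Gamma(31, 53/5)
obs 10: x=6 → posterior Gamma(37, 58/5)
obs 11: x=6 → posterior Gamma(43, 63/5)
obs 12: x=6 → posterior Gamma(49, 68/5)
obs 13: x=2 → posterior Gamma(51, 73/5)
obs 14: x=6 → posterior Gamma(57, 78/5)

k = 2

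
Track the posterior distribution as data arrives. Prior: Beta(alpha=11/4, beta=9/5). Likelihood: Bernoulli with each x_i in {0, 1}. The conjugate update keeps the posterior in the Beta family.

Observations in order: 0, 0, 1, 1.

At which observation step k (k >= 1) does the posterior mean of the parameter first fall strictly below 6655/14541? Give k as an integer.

obs 1: x=0 → posterior Beta(11/4, 14/5)
obs 2: x=0 → posterior Beta(11/4, 19/5)
obs 3: x=1 → posterior Beta(15/4, 19/5)
obs 4: x=1 → posterior Beta(19/4, 19/5)

k = 2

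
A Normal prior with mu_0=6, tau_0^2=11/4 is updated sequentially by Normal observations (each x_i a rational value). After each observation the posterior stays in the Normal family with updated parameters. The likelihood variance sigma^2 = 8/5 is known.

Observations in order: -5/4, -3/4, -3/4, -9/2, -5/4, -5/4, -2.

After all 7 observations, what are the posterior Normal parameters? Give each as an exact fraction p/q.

obs 1: x=-5/4 → posterior Normal(17/12, 88/87)
obs 2: x=-3/4 → posterior Normal(41/71, 44/71)
obs 3: x=-3/4 → posterior Normal(163/788, 88/197)
obs 4: x=-9/2 → posterior Normal(-827/1008, 22/63)
obs 5: x=-5/4 → posterior Normal(-551/614, 88/307)
obs 6: x=-5/4 → posterior Normal(-1377/1448, 44/181)
obs 7: x=-2 → posterior Normal(-1817/1668, 88/417)

mu_0=-1817/1668, tau_0^2=88/417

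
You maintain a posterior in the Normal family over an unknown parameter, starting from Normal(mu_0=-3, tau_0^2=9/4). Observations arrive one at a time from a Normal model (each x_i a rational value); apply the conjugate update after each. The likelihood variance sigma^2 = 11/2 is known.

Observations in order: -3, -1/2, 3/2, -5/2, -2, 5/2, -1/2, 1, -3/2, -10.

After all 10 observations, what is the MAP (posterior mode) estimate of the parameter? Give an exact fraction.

-201/112

obs 1: x=-3 → posterior Normal(-3, 99/62)
obs 2: x=-1/2 → posterior Normal(-39/16, 99/80)
obs 3: x=3/2 → posterior Normal(-12/7, 99/98)
obs 4: x=-5/2 → posterior Normal(-213/116, 99/116)
obs 5: x=-2 → posterior Normal(-249/134, 99/134)
obs 6: x=5/2 → posterior Normal(-51/38, 99/152)
obs 7: x=-1/2 → posterior Normal(-213/170, 99/170)
obs 8: x=1 → posterior Normal(-195/188, 99/188)
obs 9: x=-3/2 → posterior Normal(-111/103, 99/206)
obs 10: x=-10 → posterior Normal(-201/112, 99/224)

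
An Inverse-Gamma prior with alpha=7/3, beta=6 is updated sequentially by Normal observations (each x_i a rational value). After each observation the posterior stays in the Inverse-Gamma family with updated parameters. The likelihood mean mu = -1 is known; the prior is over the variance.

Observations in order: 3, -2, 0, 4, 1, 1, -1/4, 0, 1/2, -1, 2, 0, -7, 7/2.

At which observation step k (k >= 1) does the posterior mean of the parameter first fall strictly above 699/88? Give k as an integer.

obs 1: x=3 → posterior Inverse-Gamma(17/6, 14)
obs 2: x=-2 → posterior Inverse-Gamma(10/3, 29/2)
obs 3: x=0 → posterior Inverse-Gamma(23/6, 15)
obs 4: x=4 → posterior Inverse-Gamma(13/3, 55/2)
obs 5: x=1 → posterior Inverse-Gamma(29/6, 59/2)
obs 6: x=1 → posterior Inverse-Gamma(16/3, 63/2)
obs 7: x=-1/4 → posterior Inverse-Gamma(35/6, 1017/32)
obs 8: x=0 → posterior Inverse-Gamma(19/3, 1033/32)
obs 9: x=1/2 → posterior Inverse-Gamma(41/6, 1069/32)
obs 10: x=-1 → posterior Inverse-Gamma(22/3, 1069/32)
obs 11: x=2 → posterior Inverse-Gamma(47/6, 1213/32)
obs 12: x=0 → posterior Inverse-Gamma(25/3, 1229/32)
obs 13: x=-7 → posterior Inverse-Gamma(53/6, 1805/32)
obs 14: x=7/2 → posterior Inverse-Gamma(28/3, 2129/32)

k = 4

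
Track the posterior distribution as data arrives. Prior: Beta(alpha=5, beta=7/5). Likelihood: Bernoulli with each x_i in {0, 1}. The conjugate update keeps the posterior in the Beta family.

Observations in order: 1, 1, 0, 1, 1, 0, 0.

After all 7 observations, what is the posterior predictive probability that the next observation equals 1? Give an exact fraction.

45/67

obs 1: x=1 → posterior Beta(6, 7/5)
obs 2: x=1 → posterior Beta(7, 7/5)
obs 3: x=0 → posterior Beta(7, 12/5)
obs 4: x=1 → posterior Beta(8, 12/5)
obs 5: x=1 → posterior Beta(9, 12/5)
obs 6: x=0 → posterior Beta(9, 17/5)
obs 7: x=0 → posterior Beta(9, 22/5)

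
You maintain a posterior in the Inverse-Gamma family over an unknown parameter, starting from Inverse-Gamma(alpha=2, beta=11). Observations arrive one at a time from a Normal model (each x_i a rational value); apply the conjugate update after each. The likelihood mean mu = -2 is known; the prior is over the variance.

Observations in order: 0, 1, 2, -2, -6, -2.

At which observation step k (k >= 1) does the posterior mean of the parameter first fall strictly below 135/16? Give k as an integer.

obs 1: x=0 → posterior Inverse-Gamma(5/2, 13)
obs 2: x=1 → posterior Inverse-Gamma(3, 35/2)
obs 3: x=2 → posterior Inverse-Gamma(7/2, 51/2)
obs 4: x=-2 → posterior Inverse-Gamma(4, 51/2)
obs 5: x=-6 → posterior Inverse-Gamma(9/2, 67/2)
obs 6: x=-2 → posterior Inverse-Gamma(5, 67/2)

k = 6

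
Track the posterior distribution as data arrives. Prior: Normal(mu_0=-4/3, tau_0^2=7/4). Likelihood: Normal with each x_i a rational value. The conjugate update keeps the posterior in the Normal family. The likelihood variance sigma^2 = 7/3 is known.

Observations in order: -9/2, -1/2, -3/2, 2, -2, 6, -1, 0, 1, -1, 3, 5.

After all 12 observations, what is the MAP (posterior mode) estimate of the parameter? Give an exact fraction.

obs 1: x=-9/2 → posterior Normal(-113/42, 1)
obs 2: x=-1/2 → posterior Normal(-61/30, 7/10)
obs 3: x=-3/2 → posterior Normal(-149/78, 7/13)
obs 4: x=2 → posterior Normal(-113/96, 7/16)
obs 5: x=-2 → posterior Normal(-149/114, 7/19)
obs 6: x=6 → posterior Normal(-41/132, 7/22)
obs 7: x=-1 → posterior Normal(-59/150, 7/25)
obs 8: x=0 → posterior Normal(-59/168, 1/4)
obs 9: x=1 → posterior Normal(-41/186, 7/31)
obs 10: x=-1 → posterior Normal(-59/204, 7/34)
obs 11: x=3 → posterior Normal(-5/222, 7/37)
obs 12: x=5 → posterior Normal(17/48, 7/40)

17/48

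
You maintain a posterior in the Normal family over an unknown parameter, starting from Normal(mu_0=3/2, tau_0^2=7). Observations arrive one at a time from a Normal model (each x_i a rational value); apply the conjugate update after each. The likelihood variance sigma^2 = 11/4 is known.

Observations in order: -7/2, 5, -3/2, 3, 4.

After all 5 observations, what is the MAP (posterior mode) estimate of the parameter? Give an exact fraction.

obs 1: x=-7/2 → posterior Normal(-163/78, 77/39)
obs 2: x=5 → posterior Normal(117/134, 77/67)
obs 3: x=-3/2 → posterior Normal(33/190, 77/95)
obs 4: x=3 → posterior Normal(67/82, 77/123)
obs 5: x=4 → posterior Normal(425/302, 77/151)

425/302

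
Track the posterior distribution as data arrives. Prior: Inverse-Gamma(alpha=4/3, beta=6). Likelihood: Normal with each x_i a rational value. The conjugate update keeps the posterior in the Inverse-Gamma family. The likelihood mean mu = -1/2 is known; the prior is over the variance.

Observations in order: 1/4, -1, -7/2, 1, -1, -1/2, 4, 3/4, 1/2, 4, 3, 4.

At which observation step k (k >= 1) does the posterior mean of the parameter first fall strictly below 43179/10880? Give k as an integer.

k = 6

obs 1: x=1/4 → posterior Inverse-Gamma(11/6, 201/32)
obs 2: x=-1 → posterior Inverse-Gamma(7/3, 205/32)
obs 3: x=-7/2 → posterior Inverse-Gamma(17/6, 349/32)
obs 4: x=1 → posterior Inverse-Gamma(10/3, 385/32)
obs 5: x=-1 → posterior Inverse-Gamma(23/6, 389/32)
obs 6: x=-1/2 → posterior Inverse-Gamma(13/3, 389/32)
obs 7: x=4 → posterior Inverse-Gamma(29/6, 713/32)
obs 8: x=3/4 → posterior Inverse-Gamma(16/3, 369/16)
obs 9: x=1/2 → posterior Inverse-Gamma(35/6, 377/16)
obs 10: x=4 → posterior Inverse-Gamma(19/3, 539/16)
obs 11: x=3 → posterior Inverse-Gamma(41/6, 637/16)
obs 12: x=4 → posterior Inverse-Gamma(22/3, 799/16)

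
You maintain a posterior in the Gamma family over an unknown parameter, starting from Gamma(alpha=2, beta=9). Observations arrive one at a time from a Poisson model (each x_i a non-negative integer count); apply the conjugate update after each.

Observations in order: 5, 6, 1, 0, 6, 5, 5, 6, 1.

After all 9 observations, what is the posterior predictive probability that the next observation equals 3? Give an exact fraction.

13403794634527551123540372253988861586583855300608/74368742344158402044370289529129338200416023056379

obs 1: x=5 → posterior Gamma(7, 10)
obs 2: x=6 → posterior Gamma(13, 11)
obs 3: x=1 → posterior Gamma(14, 12)
obs 4: x=0 → posterior Gamma(14, 13)
obs 5: x=6 → posterior Gamma(20, 14)
obs 6: x=5 → posterior Gamma(25, 15)
obs 7: x=5 → posterior Gamma(30, 16)
obs 8: x=6 → posterior Gamma(36, 17)
obs 9: x=1 → posterior Gamma(37, 18)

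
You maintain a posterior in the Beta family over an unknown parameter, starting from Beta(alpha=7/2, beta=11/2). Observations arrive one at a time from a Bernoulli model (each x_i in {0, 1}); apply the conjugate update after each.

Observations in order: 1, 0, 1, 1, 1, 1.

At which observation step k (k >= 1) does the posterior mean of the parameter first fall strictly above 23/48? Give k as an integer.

k = 4

obs 1: x=1 → posterior Beta(9/2, 11/2)
obs 2: x=0 → posterior Beta(9/2, 13/2)
obs 3: x=1 → posterior Beta(11/2, 13/2)
obs 4: x=1 → posterior Beta(13/2, 13/2)
obs 5: x=1 → posterior Beta(15/2, 13/2)
obs 6: x=1 → posterior Beta(17/2, 13/2)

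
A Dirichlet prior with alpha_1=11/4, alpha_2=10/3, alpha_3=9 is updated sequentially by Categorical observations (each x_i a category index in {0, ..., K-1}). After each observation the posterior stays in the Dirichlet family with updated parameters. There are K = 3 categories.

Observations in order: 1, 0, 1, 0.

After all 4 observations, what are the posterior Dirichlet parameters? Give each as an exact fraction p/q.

alpha_1=19/4, alpha_2=16/3, alpha_3=9

obs 1: x=1 → posterior Dirichlet(11/4, 13/3, 9)
obs 2: x=0 → posterior Dirichlet(15/4, 13/3, 9)
obs 3: x=1 → posterior Dirichlet(15/4, 16/3, 9)
obs 4: x=0 → posterior Dirichlet(19/4, 16/3, 9)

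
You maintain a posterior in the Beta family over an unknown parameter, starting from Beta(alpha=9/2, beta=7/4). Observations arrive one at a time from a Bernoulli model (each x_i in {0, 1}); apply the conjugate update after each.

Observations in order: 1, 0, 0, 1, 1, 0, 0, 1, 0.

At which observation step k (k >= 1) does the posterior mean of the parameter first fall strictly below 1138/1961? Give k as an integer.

k = 7

obs 1: x=1 → posterior Beta(11/2, 7/4)
obs 2: x=0 → posterior Beta(11/2, 11/4)
obs 3: x=0 → posterior Beta(11/2, 15/4)
obs 4: x=1 → posterior Beta(13/2, 15/4)
obs 5: x=1 → posterior Beta(15/2, 15/4)
obs 6: x=0 → posterior Beta(15/2, 19/4)
obs 7: x=0 → posterior Beta(15/2, 23/4)
obs 8: x=1 → posterior Beta(17/2, 23/4)
obs 9: x=0 → posterior Beta(17/2, 27/4)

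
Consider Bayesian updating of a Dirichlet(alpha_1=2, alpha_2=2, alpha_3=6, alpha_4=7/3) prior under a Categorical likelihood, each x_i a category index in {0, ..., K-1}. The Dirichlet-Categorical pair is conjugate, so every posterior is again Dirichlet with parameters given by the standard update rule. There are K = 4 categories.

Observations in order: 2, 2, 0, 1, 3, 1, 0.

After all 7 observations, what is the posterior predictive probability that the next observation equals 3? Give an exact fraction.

5/29

obs 1: x=2 → posterior Dirichlet(2, 2, 7, 7/3)
obs 2: x=2 → posterior Dirichlet(2, 2, 8, 7/3)
obs 3: x=0 → posterior Dirichlet(3, 2, 8, 7/3)
obs 4: x=1 → posterior Dirichlet(3, 3, 8, 7/3)
obs 5: x=3 → posterior Dirichlet(3, 3, 8, 10/3)
obs 6: x=1 → posterior Dirichlet(3, 4, 8, 10/3)
obs 7: x=0 → posterior Dirichlet(4, 4, 8, 10/3)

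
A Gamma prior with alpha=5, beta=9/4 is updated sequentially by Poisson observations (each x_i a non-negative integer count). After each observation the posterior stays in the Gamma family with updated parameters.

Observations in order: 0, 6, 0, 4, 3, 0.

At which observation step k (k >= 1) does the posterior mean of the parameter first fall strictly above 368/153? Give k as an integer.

k = 2

obs 1: x=0 → posterior Gamma(5, 13/4)
obs 2: x=6 → posterior Gamma(11, 17/4)
obs 3: x=0 → posterior Gamma(11, 21/4)
obs 4: x=4 → posterior Gamma(15, 25/4)
obs 5: x=3 → posterior Gamma(18, 29/4)
obs 6: x=0 → posterior Gamma(18, 33/4)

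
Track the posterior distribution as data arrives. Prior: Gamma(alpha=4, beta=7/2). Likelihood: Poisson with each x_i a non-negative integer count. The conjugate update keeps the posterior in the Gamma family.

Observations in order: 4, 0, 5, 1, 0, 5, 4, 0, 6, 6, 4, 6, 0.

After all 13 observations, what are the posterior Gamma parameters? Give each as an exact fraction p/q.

obs 1: x=4 → posterior Gamma(8, 9/2)
obs 2: x=0 → posterior Gamma(8, 11/2)
obs 3: x=5 → posterior Gamma(13, 13/2)
obs 4: x=1 → posterior Gamma(14, 15/2)
obs 5: x=0 → posterior Gamma(14, 17/2)
obs 6: x=5 → posterior Gamma(19, 19/2)
obs 7: x=4 → posterior Gamma(23, 21/2)
obs 8: x=0 → posterior Gamma(23, 23/2)
obs 9: x=6 → posterior Gamma(29, 25/2)
obs 10: x=6 → posterior Gamma(35, 27/2)
obs 11: x=4 → posterior Gamma(39, 29/2)
obs 12: x=6 → posterior Gamma(45, 31/2)
obs 13: x=0 → posterior Gamma(45, 33/2)

alpha=45, beta=33/2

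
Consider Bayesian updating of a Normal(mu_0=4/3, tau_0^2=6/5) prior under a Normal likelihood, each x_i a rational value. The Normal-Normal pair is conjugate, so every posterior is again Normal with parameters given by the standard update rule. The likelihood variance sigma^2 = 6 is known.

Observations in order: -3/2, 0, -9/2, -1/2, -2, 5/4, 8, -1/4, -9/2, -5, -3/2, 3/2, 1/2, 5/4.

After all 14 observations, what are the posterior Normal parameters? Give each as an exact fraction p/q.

obs 1: x=-3/2 → posterior Normal(31/36, 1)
obs 2: x=0 → posterior Normal(31/42, 6/7)
obs 3: x=-9/2 → posterior Normal(1/12, 3/4)
obs 4: x=-1/2 → posterior Normal(1/54, 2/3)
obs 5: x=-2 → posterior Normal(-11/60, 3/5)
obs 6: x=5/4 → posterior Normal(-7/132, 6/11)
obs 7: x=8 → posterior Normal(89/144, 1/2)
obs 8: x=-1/4 → posterior Normal(43/78, 6/13)
obs 9: x=-9/2 → posterior Normal(4/21, 3/7)
obs 10: x=-5 → posterior Normal(-7/45, 2/5)
obs 11: x=-3/2 → posterior Normal(-23/96, 3/8)
obs 12: x=3/2 → posterior Normal(-7/51, 6/17)
obs 13: x=1/2 → posterior Normal(-11/108, 1/3)
obs 14: x=5/4 → posterior Normal(-7/228, 6/19)

mu_0=-7/228, tau_0^2=6/19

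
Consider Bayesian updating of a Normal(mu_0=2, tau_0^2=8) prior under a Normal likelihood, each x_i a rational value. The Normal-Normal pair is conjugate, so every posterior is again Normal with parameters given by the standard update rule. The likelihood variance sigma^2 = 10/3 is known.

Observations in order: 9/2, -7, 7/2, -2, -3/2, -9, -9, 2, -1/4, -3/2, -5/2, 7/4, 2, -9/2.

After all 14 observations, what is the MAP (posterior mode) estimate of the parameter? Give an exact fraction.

-272/173

obs 1: x=9/2 → posterior Normal(64/17, 40/17)
obs 2: x=-7 → posterior Normal(-20/29, 40/29)
obs 3: x=7/2 → posterior Normal(22/41, 40/41)
obs 4: x=-2 → posterior Normal(-2/53, 40/53)
obs 5: x=-3/2 → posterior Normal(-4/13, 8/13)
obs 6: x=-9 → posterior Normal(-128/77, 40/77)
obs 7: x=-9 → posterior Normal(-236/89, 40/89)
obs 8: x=2 → posterior Normal(-212/101, 40/101)
obs 9: x=-1/4 → posterior Normal(-215/113, 40/113)
obs 10: x=-3/2 → posterior Normal(-233/125, 8/25)
obs 11: x=-5/2 → posterior Normal(-263/137, 40/137)
obs 12: x=7/4 → posterior Normal(-242/149, 40/149)
obs 13: x=2 → posterior Normal(-218/161, 40/161)
obs 14: x=-9/2 → posterior Normal(-272/173, 40/173)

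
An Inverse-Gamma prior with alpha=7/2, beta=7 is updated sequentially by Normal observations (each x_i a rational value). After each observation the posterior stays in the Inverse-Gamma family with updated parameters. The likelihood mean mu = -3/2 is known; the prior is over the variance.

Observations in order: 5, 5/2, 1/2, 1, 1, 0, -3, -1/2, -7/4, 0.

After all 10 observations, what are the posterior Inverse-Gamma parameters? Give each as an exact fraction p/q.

obs 1: x=5 → posterior Inverse-Gamma(4, 225/8)
obs 2: x=5/2 → posterior Inverse-Gamma(9/2, 289/8)
obs 3: x=1/2 → posterior Inverse-Gamma(5, 305/8)
obs 4: x=1 → posterior Inverse-Gamma(11/2, 165/4)
obs 5: x=1 → posterior Inverse-Gamma(6, 355/8)
obs 6: x=0 → posterior Inverse-Gamma(13/2, 91/2)
obs 7: x=-3 → posterior Inverse-Gamma(7, 373/8)
obs 8: x=-1/2 → posterior Inverse-Gamma(15/2, 377/8)
obs 9: x=-7/4 → posterior Inverse-Gamma(8, 1509/32)
obs 10: x=0 → posterior Inverse-Gamma(17/2, 1545/32)

alpha=17/2, beta=1545/32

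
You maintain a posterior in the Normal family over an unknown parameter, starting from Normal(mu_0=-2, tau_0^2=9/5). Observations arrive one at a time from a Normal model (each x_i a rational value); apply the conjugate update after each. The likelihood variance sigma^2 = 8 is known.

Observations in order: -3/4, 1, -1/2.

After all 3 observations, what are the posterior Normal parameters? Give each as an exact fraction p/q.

obs 1: x=-3/4 → posterior Normal(-347/196, 72/49)
obs 2: x=1 → posterior Normal(-311/232, 36/29)
obs 3: x=-1/2 → posterior Normal(-329/268, 72/67)

mu_0=-329/268, tau_0^2=72/67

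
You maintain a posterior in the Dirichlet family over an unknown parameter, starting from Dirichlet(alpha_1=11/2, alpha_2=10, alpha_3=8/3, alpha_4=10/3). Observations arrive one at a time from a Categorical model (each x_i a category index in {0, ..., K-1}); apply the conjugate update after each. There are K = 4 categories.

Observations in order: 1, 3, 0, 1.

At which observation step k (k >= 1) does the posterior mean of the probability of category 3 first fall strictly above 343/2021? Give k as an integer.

obs 1: x=1 → posterior Dirichlet(11/2, 11, 8/3, 10/3)
obs 2: x=3 → posterior Dirichlet(11/2, 11, 8/3, 13/3)
obs 3: x=0 → posterior Dirichlet(13/2, 11, 8/3, 13/3)
obs 4: x=1 → posterior Dirichlet(13/2, 12, 8/3, 13/3)

k = 2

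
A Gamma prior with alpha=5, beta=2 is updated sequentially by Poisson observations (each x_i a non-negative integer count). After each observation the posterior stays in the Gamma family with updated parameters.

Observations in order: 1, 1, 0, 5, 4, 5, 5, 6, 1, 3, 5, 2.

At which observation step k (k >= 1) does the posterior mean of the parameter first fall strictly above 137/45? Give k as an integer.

obs 1: x=1 → posterior Gamma(6, 3)
obs 2: x=1 → posterior Gamma(7, 4)
obs 3: x=0 → posterior Gamma(7, 5)
obs 4: x=5 → posterior Gamma(12, 6)
obs 5: x=4 → posterior Gamma(16, 7)
obs 6: x=5 → posterior Gamma(21, 8)
obs 7: x=5 → posterior Gamma(26, 9)
obs 8: x=6 → posterior Gamma(32, 10)
obs 9: x=1 → posterior Gamma(33, 11)
obs 10: x=3 → posterior Gamma(36, 12)
obs 11: x=5 → posterior Gamma(41, 13)
obs 12: x=2 → posterior Gamma(43, 14)

k = 8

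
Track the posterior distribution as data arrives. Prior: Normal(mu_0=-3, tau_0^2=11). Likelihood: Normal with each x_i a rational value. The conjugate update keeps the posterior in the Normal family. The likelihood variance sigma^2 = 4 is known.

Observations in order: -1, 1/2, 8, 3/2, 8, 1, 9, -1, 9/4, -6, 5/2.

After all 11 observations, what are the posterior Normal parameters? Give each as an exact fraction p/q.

mu_0=1041/500, tau_0^2=44/125

obs 1: x=-1 → posterior Normal(-23/15, 44/15)
obs 2: x=1/2 → posterior Normal(-35/52, 22/13)
obs 3: x=8 → posterior Normal(141/74, 44/37)
obs 4: x=3/2 → posterior Normal(29/16, 11/12)
obs 5: x=8 → posterior Normal(175/59, 44/59)
obs 6: x=1 → posterior Normal(93/35, 22/35)
obs 7: x=9 → posterior Normal(95/27, 44/81)
obs 8: x=-1 → posterior Normal(137/46, 11/23)
obs 9: x=9/4 → posterior Normal(1195/412, 44/103)
obs 10: x=-6 → posterior Normal(49/24, 22/57)
obs 11: x=5/2 → posterior Normal(1041/500, 44/125)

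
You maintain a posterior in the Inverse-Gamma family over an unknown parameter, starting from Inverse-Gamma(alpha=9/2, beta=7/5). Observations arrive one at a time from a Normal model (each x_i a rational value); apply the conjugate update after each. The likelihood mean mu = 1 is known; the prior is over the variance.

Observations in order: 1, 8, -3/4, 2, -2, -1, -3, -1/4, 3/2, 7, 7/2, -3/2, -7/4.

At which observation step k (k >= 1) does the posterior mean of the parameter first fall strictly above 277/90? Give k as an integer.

k = 2

obs 1: x=1 → posterior Inverse-Gamma(5, 7/5)
obs 2: x=8 → posterior Inverse-Gamma(11/2, 259/10)
obs 3: x=-3/4 → posterior Inverse-Gamma(6, 4389/160)
obs 4: x=2 → posterior Inverse-Gamma(13/2, 4469/160)
obs 5: x=-2 → posterior Inverse-Gamma(7, 5189/160)
obs 6: x=-1 → posterior Inverse-Gamma(15/2, 5509/160)
obs 7: x=-3 → posterior Inverse-Gamma(8, 6789/160)
obs 8: x=-1/4 → posterior Inverse-Gamma(17/2, 3457/80)
obs 9: x=3/2 → posterior Inverse-Gamma(9, 3467/80)
obs 10: x=7 → posterior Inverse-Gamma(19/2, 4907/80)
obs 11: x=7/2 → posterior Inverse-Gamma(10, 5157/80)
obs 12: x=-3/2 → posterior Inverse-Gamma(21/2, 5407/80)
obs 13: x=-7/4 → posterior Inverse-Gamma(11, 11419/160)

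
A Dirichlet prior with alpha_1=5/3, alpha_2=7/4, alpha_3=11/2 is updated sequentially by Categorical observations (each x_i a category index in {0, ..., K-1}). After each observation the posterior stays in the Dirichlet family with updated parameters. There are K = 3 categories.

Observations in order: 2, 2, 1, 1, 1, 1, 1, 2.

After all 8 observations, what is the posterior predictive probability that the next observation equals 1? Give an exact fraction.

81/203

obs 1: x=2 → posterior Dirichlet(5/3, 7/4, 13/2)
obs 2: x=2 → posterior Dirichlet(5/3, 7/4, 15/2)
obs 3: x=1 → posterior Dirichlet(5/3, 11/4, 15/2)
obs 4: x=1 → posterior Dirichlet(5/3, 15/4, 15/2)
obs 5: x=1 → posterior Dirichlet(5/3, 19/4, 15/2)
obs 6: x=1 → posterior Dirichlet(5/3, 23/4, 15/2)
obs 7: x=1 → posterior Dirichlet(5/3, 27/4, 15/2)
obs 8: x=2 → posterior Dirichlet(5/3, 27/4, 17/2)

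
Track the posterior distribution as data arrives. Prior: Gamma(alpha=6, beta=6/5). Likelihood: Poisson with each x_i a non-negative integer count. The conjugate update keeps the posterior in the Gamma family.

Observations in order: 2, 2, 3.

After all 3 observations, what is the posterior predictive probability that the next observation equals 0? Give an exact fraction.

obs 1: x=2 → posterior Gamma(8, 11/5)
obs 2: x=2 → posterior Gamma(10, 16/5)
obs 3: x=3 → posterior Gamma(13, 21/5)

154472377739119461/2481152873203736576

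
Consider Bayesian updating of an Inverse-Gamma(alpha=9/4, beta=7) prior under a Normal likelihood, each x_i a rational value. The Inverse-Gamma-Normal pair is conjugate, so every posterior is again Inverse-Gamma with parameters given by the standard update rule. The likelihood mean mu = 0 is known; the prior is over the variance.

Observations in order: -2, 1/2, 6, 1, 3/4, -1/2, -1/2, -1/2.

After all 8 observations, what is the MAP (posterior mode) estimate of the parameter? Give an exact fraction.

905/232

obs 1: x=-2 → posterior Inverse-Gamma(11/4, 9)
obs 2: x=1/2 → posterior Inverse-Gamma(13/4, 73/8)
obs 3: x=6 → posterior Inverse-Gamma(15/4, 217/8)
obs 4: x=1 → posterior Inverse-Gamma(17/4, 221/8)
obs 5: x=3/4 → posterior Inverse-Gamma(19/4, 893/32)
obs 6: x=-1/2 → posterior Inverse-Gamma(21/4, 897/32)
obs 7: x=-1/2 → posterior Inverse-Gamma(23/4, 901/32)
obs 8: x=-1/2 → posterior Inverse-Gamma(25/4, 905/32)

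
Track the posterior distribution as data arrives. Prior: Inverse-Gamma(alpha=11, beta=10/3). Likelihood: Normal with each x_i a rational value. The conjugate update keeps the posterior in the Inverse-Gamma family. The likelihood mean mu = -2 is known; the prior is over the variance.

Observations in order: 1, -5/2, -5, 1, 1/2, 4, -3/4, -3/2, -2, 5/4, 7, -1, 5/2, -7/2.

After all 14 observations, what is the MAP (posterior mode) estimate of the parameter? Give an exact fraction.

4633/912

obs 1: x=1 → posterior Inverse-Gamma(23/2, 47/6)
obs 2: x=-5/2 → posterior Inverse-Gamma(12, 191/24)
obs 3: x=-5 → posterior Inverse-Gamma(25/2, 299/24)
obs 4: x=1 → posterior Inverse-Gamma(13, 407/24)
obs 5: x=1/2 → posterior Inverse-Gamma(27/2, 241/12)
obs 6: x=4 → posterior Inverse-Gamma(14, 457/12)
obs 7: x=-3/4 → posterior Inverse-Gamma(29/2, 3731/96)
obs 8: x=-3/2 → posterior Inverse-Gamma(15, 3743/96)
obs 9: x=-2 → posterior Inverse-Gamma(31/2, 3743/96)
obs 10: x=5/4 → posterior Inverse-Gamma(16, 2125/48)
obs 11: x=7 → posterior Inverse-Gamma(33/2, 4069/48)
obs 12: x=-1 → posterior Inverse-Gamma(17, 4093/48)
obs 13: x=5/2 → posterior Inverse-Gamma(35/2, 4579/48)
obs 14: x=-7/2 → posterior Inverse-Gamma(18, 4633/48)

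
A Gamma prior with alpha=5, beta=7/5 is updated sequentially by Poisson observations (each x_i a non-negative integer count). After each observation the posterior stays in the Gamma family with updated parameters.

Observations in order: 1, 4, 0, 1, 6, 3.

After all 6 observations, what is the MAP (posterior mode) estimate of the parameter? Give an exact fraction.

obs 1: x=1 → posterior Gamma(6, 12/5)
obs 2: x=4 → posterior Gamma(10, 17/5)
obs 3: x=0 → posterior Gamma(10, 22/5)
obs 4: x=1 → posterior Gamma(11, 27/5)
obs 5: x=6 → posterior Gamma(17, 32/5)
obs 6: x=3 → posterior Gamma(20, 37/5)

95/37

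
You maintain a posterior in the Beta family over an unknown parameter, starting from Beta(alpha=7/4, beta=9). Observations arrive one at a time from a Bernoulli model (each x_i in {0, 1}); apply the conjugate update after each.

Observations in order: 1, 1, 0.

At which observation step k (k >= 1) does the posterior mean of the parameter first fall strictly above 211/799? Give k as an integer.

k = 2

obs 1: x=1 → posterior Beta(11/4, 9)
obs 2: x=1 → posterior Beta(15/4, 9)
obs 3: x=0 → posterior Beta(15/4, 10)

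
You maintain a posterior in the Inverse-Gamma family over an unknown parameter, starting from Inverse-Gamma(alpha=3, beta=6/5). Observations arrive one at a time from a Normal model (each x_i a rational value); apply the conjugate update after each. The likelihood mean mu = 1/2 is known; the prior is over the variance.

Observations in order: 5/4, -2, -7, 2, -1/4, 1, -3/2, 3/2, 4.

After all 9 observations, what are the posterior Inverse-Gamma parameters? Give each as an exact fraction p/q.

alpha=15/2, beta=3431/80

obs 1: x=5/4 → posterior Inverse-Gamma(7/2, 237/160)
obs 2: x=-2 → posterior Inverse-Gamma(4, 737/160)
obs 3: x=-7 → posterior Inverse-Gamma(9/2, 5237/160)
obs 4: x=2 → posterior Inverse-Gamma(5, 5417/160)
obs 5: x=-1/4 → posterior Inverse-Gamma(11/2, 2731/80)
obs 6: x=1 → posterior Inverse-Gamma(6, 2741/80)
obs 7: x=-3/2 → posterior Inverse-Gamma(13/2, 2901/80)
obs 8: x=3/2 → posterior Inverse-Gamma(7, 2941/80)
obs 9: x=4 → posterior Inverse-Gamma(15/2, 3431/80)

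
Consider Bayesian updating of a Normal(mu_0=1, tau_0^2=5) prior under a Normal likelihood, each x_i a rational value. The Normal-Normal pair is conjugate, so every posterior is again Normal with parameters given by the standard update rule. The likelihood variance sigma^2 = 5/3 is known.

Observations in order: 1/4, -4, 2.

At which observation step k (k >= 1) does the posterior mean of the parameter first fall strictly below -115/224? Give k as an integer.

obs 1: x=1/4 → posterior Normal(7/16, 5/4)
obs 2: x=-4 → posterior Normal(-41/28, 5/7)
obs 3: x=2 → posterior Normal(-17/40, 1/2)

k = 2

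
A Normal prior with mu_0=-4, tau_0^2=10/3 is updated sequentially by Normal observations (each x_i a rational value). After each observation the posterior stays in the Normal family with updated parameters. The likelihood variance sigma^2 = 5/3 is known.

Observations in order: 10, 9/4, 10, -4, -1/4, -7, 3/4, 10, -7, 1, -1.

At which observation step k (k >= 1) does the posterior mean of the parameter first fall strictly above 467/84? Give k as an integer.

obs 1: x=10 → posterior Normal(16/3, 10/9)
obs 2: x=9/4 → posterior Normal(41/10, 2/3)
obs 3: x=10 → posterior Normal(81/14, 10/21)
obs 4: x=-4 → posterior Normal(65/18, 10/27)
obs 5: x=-1/4 → posterior Normal(32/11, 10/33)
obs 6: x=-7 → posterior Normal(18/13, 10/39)
obs 7: x=3/4 → posterior Normal(13/10, 2/9)
obs 8: x=10 → posterior Normal(79/34, 10/51)
obs 9: x=-7 → posterior Normal(51/38, 10/57)
obs 10: x=1 → posterior Normal(55/42, 10/63)
obs 11: x=-1 → posterior Normal(51/46, 10/69)

k = 3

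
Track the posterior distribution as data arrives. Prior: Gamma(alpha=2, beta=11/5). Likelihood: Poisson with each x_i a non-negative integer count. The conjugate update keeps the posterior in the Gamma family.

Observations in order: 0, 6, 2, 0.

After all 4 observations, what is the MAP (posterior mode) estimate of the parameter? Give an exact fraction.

45/31

obs 1: x=0 → posterior Gamma(2, 16/5)
obs 2: x=6 → posterior Gamma(8, 21/5)
obs 3: x=2 → posterior Gamma(10, 26/5)
obs 4: x=0 → posterior Gamma(10, 31/5)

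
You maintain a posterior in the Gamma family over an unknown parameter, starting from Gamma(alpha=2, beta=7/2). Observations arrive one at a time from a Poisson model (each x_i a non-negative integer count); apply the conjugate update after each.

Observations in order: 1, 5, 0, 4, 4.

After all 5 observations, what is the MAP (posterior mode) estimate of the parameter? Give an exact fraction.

30/17

obs 1: x=1 → posterior Gamma(3, 9/2)
obs 2: x=5 → posterior Gamma(8, 11/2)
obs 3: x=0 → posterior Gamma(8, 13/2)
obs 4: x=4 → posterior Gamma(12, 15/2)
obs 5: x=4 → posterior Gamma(16, 17/2)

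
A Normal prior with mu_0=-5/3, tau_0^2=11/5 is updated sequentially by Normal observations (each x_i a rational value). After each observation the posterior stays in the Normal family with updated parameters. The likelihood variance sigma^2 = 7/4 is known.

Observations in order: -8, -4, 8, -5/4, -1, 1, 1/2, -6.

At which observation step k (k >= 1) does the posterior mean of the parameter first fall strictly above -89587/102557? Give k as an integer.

obs 1: x=-8 → posterior Normal(-1231/237, 77/79)
obs 2: x=-4 → posterior Normal(-1759/369, 77/123)
obs 3: x=8 → posterior Normal(-703/501, 77/167)
obs 4: x=-5/4 → posterior Normal(-868/633, 77/211)
obs 5: x=-1 → posterior Normal(-200/153, 77/255)
obs 6: x=1 → posterior Normal(-868/897, 77/299)
obs 7: x=1/2 → posterior Normal(-802/1029, 11/49)
obs 8: x=-6 → posterior Normal(-1594/1161, 77/387)

k = 7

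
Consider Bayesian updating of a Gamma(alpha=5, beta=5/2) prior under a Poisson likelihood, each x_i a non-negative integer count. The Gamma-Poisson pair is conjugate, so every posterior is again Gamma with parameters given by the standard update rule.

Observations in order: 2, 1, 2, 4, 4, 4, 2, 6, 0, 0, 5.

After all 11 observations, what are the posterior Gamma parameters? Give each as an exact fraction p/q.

obs 1: x=2 → posterior Gamma(7, 7/2)
obs 2: x=1 → posterior Gamma(8, 9/2)
obs 3: x=2 → posterior Gamma(10, 11/2)
obs 4: x=4 → posterior Gamma(14, 13/2)
obs 5: x=4 → posterior Gamma(18, 15/2)
obs 6: x=4 → posterior Gamma(22, 17/2)
obs 7: x=2 → posterior Gamma(24, 19/2)
obs 8: x=6 → posterior Gamma(30, 21/2)
obs 9: x=0 → posterior Gamma(30, 23/2)
obs 10: x=0 → posterior Gamma(30, 25/2)
obs 11: x=5 → posterior Gamma(35, 27/2)

alpha=35, beta=27/2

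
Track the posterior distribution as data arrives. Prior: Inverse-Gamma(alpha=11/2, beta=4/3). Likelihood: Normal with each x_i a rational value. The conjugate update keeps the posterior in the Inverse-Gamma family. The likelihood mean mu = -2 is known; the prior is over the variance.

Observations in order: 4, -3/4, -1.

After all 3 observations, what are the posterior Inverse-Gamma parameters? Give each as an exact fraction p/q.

obs 1: x=4 → posterior Inverse-Gamma(6, 58/3)
obs 2: x=-3/4 → posterior Inverse-Gamma(13/2, 1931/96)
obs 3: x=-1 → posterior Inverse-Gamma(7, 1979/96)

alpha=7, beta=1979/96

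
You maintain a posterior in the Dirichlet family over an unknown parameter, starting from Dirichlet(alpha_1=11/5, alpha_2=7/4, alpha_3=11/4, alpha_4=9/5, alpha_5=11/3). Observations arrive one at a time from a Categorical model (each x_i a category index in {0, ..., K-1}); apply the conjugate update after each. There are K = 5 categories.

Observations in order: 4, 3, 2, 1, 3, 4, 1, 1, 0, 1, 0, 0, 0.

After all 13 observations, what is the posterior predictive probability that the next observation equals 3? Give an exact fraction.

obs 1: x=4 → posterior Dirichlet(11/5, 7/4, 11/4, 9/5, 14/3)
obs 2: x=3 → posterior Dirichlet(11/5, 7/4, 11/4, 14/5, 14/3)
obs 3: x=2 → posterior Dirichlet(11/5, 7/4, 15/4, 14/5, 14/3)
obs 4: x=1 → posterior Dirichlet(11/5, 11/4, 15/4, 14/5, 14/3)
obs 5: x=3 → posterior Dirichlet(11/5, 11/4, 15/4, 19/5, 14/3)
obs 6: x=4 → posterior Dirichlet(11/5, 11/4, 15/4, 19/5, 17/3)
obs 7: x=1 → posterior Dirichlet(11/5, 15/4, 15/4, 19/5, 17/3)
obs 8: x=1 → posterior Dirichlet(11/5, 19/4, 15/4, 19/5, 17/3)
obs 9: x=0 → posterior Dirichlet(16/5, 19/4, 15/4, 19/5, 17/3)
obs 10: x=1 → posterior Dirichlet(16/5, 23/4, 15/4, 19/5, 17/3)
obs 11: x=0 → posterior Dirichlet(21/5, 23/4, 15/4, 19/5, 17/3)
obs 12: x=0 → posterior Dirichlet(26/5, 23/4, 15/4, 19/5, 17/3)
obs 13: x=0 → posterior Dirichlet(31/5, 23/4, 15/4, 19/5, 17/3)

114/755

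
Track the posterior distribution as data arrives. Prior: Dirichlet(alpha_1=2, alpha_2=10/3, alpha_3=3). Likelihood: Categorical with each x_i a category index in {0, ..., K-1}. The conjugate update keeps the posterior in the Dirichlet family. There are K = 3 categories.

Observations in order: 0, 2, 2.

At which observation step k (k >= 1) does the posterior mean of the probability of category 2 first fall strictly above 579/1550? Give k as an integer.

k = 2

obs 1: x=0 → posterior Dirichlet(3, 10/3, 3)
obs 2: x=2 → posterior Dirichlet(3, 10/3, 4)
obs 3: x=2 → posterior Dirichlet(3, 10/3, 5)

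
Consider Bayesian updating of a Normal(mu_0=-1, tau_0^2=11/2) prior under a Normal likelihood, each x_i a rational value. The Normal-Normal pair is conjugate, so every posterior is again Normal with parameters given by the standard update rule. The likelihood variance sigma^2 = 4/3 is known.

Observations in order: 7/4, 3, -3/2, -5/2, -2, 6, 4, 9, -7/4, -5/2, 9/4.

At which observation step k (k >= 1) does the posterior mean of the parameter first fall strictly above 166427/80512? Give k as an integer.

k = 8

obs 1: x=7/4 → posterior Normal(199/164, 44/41)
obs 2: x=3 → posterior Normal(595/296, 22/37)
obs 3: x=-3/2 → posterior Normal(397/428, 44/107)
obs 4: x=-5/2 → posterior Normal(67/560, 11/35)
obs 5: x=-2 → posterior Normal(-197/692, 44/173)
obs 6: x=6 → posterior Normal(595/824, 22/103)
obs 7: x=4 → posterior Normal(1123/956, 44/239)
obs 8: x=9 → posterior Normal(2311/1088, 11/68)
obs 9: x=-7/4 → posterior Normal(104/61, 44/305)
obs 10: x=-5/2 → posterior Normal(875/676, 22/169)
obs 11: x=9/4 → posterior Normal(2047/1484, 44/371)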